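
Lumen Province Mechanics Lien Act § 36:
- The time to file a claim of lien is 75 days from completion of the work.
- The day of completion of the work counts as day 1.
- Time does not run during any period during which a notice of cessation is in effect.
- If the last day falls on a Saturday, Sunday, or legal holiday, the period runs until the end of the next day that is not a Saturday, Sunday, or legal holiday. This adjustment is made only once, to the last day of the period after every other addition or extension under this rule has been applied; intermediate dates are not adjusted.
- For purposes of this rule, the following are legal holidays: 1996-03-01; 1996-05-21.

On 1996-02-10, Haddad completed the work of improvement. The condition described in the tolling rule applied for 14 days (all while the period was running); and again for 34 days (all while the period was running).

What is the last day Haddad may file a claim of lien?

June 11, 1996

Counting 1996-02-10 as day 1, day 75 is April 24, 1996.
Tolling adds 14 days: April 24, 1996 + 14 days = May 8, 1996.
Tolling adds 34 days: May 8, 1996 + 34 days = June 11, 1996.
June 11, 1996 is a Tuesday and not a legal holiday, so no extension applies.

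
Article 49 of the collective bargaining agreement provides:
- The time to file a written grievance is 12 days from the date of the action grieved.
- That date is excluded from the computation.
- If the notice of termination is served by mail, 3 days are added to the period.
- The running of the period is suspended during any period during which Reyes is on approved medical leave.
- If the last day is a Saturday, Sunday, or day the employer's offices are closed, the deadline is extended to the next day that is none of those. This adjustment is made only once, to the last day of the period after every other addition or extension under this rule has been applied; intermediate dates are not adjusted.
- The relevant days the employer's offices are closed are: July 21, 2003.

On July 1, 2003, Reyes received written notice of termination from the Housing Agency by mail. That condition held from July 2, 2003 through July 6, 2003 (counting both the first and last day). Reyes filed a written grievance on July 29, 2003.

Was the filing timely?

12 days after July 1, 2003 is July 13, 2003.
Service was by mail, adding 3 days: July 13, 2003 + 3 days = July 16, 2003.
From July 2, 2003 through July 6, 2003 inclusive is 5 days; tolling adds 5 days: July 16, 2003 + 5 days = July 21, 2003.
July 21, 2003 is a listed holiday. The next qualifying day is July 22, 2003.
The deadline is July 22, 2003; the filing on July 29, 2003 is after that date.

No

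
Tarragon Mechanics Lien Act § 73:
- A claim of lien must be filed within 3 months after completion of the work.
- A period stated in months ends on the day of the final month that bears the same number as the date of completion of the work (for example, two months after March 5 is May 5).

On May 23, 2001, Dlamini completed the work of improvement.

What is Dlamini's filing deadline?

August 23, 2001

3 months after May 23, 2001 is August 23, 2001.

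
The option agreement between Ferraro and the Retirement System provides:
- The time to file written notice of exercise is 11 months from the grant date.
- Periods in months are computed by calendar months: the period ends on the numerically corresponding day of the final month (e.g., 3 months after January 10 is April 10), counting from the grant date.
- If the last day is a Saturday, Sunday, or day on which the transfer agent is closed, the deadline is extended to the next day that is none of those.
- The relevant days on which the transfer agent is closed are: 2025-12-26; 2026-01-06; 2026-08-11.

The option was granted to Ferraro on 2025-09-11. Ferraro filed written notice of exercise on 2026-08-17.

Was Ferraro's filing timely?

11 months after 2025-09-11 is August 11, 2026.
August 11, 2026 is a listed holiday. The next qualifying day is August 12, 2026.
The deadline is August 12, 2026; the filing on August 17, 2026 is after that date.

No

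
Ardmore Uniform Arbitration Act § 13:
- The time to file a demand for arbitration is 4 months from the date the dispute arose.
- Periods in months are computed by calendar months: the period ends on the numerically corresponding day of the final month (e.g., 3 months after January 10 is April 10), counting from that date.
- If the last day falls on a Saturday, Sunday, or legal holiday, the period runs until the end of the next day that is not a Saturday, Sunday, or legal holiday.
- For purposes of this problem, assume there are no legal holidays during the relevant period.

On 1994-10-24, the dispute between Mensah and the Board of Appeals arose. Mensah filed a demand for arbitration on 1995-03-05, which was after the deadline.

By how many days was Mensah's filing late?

4 months after 1994-10-24 is February 24, 1995.
February 24, 1995 is a Friday and not a legal holiday, so no extension applies.
The deadline is February 24, 1995; from February 24, 1995 to March 5, 1995 is 9 days.

9 days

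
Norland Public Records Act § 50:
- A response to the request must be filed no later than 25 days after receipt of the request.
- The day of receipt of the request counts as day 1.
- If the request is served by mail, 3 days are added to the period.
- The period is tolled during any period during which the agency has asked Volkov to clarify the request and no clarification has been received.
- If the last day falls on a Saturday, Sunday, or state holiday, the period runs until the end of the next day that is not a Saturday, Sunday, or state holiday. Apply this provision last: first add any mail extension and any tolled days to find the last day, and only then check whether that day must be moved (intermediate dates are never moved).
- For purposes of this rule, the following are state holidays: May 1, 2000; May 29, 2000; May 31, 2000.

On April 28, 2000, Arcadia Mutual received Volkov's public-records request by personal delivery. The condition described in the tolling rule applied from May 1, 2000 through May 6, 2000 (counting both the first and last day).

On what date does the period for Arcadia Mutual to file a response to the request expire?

May 30, 2000

Counting April 28, 2000 as day 1, day 25 is May 22, 2000.
Service was not by mail, so no mail extension applies.
From May 1, 2000 through May 6, 2000 inclusive is 6 days; tolling adds 6 days: May 22, 2000 + 6 days = May 28, 2000.
May 28, 2000 is Sunday; May 29, 2000 is a listed holiday. The next qualifying day is May 30, 2000.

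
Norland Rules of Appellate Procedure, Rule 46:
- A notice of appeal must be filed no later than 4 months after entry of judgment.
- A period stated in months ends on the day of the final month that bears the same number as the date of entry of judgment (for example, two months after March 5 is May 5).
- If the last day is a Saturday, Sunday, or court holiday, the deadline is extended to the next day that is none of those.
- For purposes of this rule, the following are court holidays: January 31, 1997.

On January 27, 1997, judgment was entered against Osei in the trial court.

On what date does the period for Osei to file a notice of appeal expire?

4 months after January 27, 1997 is May 27, 1997.
May 27, 1997 is a Tuesday and not a court holiday, so no extension applies.

May 27, 1997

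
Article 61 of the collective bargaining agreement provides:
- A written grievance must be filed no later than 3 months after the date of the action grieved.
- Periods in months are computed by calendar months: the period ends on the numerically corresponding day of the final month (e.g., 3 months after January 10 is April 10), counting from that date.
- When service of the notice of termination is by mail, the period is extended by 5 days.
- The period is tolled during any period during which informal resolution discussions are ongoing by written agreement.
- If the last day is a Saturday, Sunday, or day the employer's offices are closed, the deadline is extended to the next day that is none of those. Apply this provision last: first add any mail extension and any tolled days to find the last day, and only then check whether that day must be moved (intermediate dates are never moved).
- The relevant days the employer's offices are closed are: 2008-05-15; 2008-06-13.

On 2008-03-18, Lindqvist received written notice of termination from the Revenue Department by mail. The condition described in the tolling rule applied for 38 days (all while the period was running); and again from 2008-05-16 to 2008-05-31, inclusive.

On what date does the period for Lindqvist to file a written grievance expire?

August 18, 2008

3 months after 2008-03-18 is June 18, 2008.
Service was by mail, adding 5 days: June 18, 2008 + 5 days = June 23, 2008.
Tolling adds 38 days: June 23, 2008 + 38 days = July 31, 2008.
From May 16, 2008 through May 31, 2008 inclusive is 16 days; tolling adds 16 days: July 31, 2008 + 16 days = August 16, 2008.
August 16, 2008 is Saturday; August 17, 2008 is Sunday. The next qualifying day is August 18, 2008.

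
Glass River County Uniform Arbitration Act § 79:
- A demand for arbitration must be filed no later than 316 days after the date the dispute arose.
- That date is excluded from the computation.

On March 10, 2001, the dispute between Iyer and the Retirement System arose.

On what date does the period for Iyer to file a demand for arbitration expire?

January 20, 2002

316 days after March 10, 2001 is January 20, 2002.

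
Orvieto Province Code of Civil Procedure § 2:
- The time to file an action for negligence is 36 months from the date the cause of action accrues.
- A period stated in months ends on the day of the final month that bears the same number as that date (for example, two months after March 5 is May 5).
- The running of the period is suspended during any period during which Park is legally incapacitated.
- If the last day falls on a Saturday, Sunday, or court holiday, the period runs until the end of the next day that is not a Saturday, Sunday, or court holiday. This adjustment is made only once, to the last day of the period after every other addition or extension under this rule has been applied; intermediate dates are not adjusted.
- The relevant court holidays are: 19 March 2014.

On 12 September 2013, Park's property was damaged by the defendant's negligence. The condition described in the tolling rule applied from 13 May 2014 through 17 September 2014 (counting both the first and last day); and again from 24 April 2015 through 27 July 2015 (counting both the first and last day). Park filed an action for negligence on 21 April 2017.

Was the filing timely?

Yes

36 months after 12 September 2013 is September 12, 2016.
From May 13, 2014 through September 17, 2014 inclusive is 128 days; tolling adds 128 days: September 12, 2016 + 128 days = January 18, 2017.
From April 24, 2015 through July 27, 2015 inclusive is 95 days; tolling adds 95 days: January 18, 2017 + 95 days = April 23, 2017.
April 23, 2017 is Sunday. The next qualifying day is April 24, 2017.
The deadline is April 24, 2017; the filing on April 21, 2017 is on or before that date.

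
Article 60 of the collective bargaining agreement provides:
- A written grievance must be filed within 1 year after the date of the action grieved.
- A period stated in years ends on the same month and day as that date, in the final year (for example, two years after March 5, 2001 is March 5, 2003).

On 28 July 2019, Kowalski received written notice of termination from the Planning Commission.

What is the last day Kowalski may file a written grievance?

1 year after 28 July 2019 is July 28, 2020.

July 28, 2020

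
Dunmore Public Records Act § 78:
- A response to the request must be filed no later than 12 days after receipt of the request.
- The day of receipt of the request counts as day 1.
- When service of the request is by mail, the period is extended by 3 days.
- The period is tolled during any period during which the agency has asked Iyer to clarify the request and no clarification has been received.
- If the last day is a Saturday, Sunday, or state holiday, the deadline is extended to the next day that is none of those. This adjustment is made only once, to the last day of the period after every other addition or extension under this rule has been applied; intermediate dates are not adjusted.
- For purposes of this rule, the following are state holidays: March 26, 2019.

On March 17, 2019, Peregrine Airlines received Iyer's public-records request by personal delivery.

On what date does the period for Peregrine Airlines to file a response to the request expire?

Counting March 17, 2019 as day 1, day 12 is March 28, 2019.
Service was not by mail, so no mail extension applies.
March 28, 2019 is a Thursday and not a state holiday, so no extension applies.

March 28, 2019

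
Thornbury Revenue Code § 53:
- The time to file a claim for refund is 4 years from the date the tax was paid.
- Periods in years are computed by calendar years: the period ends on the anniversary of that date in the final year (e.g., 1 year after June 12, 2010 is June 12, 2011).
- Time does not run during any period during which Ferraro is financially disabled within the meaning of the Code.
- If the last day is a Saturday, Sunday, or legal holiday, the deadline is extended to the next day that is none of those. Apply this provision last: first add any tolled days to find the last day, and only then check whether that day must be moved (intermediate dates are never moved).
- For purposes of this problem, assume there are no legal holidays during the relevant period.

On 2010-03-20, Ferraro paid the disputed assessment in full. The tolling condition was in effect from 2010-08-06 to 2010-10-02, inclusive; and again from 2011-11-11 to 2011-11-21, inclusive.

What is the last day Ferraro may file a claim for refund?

4 years after 2010-03-20 is March 20, 2014.
From August 6, 2010 through October 2, 2010 inclusive is 58 days; tolling adds 58 days: March 20, 2014 + 58 days = May 17, 2014.
From November 11, 2011 through November 21, 2011 inclusive is 11 days; tolling adds 11 days: May 17, 2014 + 11 days = May 28, 2014.
May 28, 2014 is a Wednesday and not a legal holiday, so no extension applies.

May 28, 2014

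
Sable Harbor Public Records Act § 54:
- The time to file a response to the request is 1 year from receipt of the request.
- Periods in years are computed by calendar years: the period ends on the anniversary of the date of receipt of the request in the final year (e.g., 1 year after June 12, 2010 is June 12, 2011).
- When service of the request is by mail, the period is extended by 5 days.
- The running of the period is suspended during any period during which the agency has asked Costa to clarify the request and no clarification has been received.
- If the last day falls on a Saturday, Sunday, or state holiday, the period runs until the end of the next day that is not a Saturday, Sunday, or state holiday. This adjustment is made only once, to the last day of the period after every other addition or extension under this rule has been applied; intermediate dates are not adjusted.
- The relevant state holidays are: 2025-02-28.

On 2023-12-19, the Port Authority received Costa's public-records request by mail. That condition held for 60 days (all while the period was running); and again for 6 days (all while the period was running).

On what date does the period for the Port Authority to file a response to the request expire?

March 3, 2025

1 year after 2023-12-19 is December 19, 2024.
Service was by mail, adding 5 days: December 19, 2024 + 5 days = December 24, 2024.
Tolling adds 60 days: December 24, 2024 + 60 days = February 22, 2025.
Tolling adds 6 days: February 22, 2025 + 6 days = February 28, 2025.
February 28, 2025 is a listed holiday; March 1, 2025 is Saturday; March 2, 2025 is Sunday. The next qualifying day is March 3, 2025.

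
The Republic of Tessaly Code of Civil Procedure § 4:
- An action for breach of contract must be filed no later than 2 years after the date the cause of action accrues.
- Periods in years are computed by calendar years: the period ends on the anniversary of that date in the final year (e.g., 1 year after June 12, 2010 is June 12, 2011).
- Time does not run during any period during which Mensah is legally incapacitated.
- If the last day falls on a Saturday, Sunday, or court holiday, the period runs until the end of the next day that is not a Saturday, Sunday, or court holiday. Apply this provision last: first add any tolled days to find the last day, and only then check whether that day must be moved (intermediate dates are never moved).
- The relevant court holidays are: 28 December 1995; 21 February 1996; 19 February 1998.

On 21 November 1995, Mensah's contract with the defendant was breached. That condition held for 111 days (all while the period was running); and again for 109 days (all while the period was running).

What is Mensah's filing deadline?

June 29, 1998

2 years after 21 November 1995 is November 21, 1997.
Tolling adds 111 days: November 21, 1997 + 111 days = March 12, 1998.
Tolling adds 109 days: March 12, 1998 + 109 days = June 29, 1998.
June 29, 1998 is a Monday and not a court holiday, so no extension applies.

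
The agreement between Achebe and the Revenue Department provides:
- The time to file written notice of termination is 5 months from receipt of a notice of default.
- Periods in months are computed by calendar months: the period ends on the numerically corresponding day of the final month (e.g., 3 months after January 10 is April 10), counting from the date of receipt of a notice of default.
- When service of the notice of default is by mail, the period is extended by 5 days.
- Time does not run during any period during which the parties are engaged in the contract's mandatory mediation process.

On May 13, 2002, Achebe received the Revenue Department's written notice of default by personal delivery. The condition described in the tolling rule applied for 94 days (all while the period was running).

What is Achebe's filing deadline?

January 15, 2003

5 months after May 13, 2002 is October 13, 2002.
Service was not by mail, so no mail extension applies.
Tolling adds 94 days: October 13, 2002 + 94 days = January 15, 2003.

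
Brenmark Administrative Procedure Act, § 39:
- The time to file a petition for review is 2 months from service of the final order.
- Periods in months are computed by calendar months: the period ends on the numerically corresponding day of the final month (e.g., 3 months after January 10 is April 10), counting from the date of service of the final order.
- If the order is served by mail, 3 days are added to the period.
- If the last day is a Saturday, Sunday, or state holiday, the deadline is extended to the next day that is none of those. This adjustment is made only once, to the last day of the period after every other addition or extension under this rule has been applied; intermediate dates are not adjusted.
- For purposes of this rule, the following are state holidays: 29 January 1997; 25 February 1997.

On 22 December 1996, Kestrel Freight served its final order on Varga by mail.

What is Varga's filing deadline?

2 months after 22 December 1996 is February 22, 1997.
Service was by mail, adding 3 days: February 22, 1997 + 3 days = February 25, 1997.
February 25, 1997 is a listed holiday. The next qualifying day is February 26, 1997.

February 26, 1997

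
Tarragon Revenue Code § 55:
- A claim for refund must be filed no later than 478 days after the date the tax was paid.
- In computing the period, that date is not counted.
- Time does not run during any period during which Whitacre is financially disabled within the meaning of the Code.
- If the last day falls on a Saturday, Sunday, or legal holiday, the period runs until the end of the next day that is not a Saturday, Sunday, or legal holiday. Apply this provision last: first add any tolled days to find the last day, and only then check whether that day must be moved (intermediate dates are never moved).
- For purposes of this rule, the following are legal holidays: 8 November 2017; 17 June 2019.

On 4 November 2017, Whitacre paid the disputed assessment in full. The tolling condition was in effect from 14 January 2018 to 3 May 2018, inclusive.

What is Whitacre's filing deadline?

June 18, 2019

478 days after 4 November 2017 is February 25, 2019.
From January 14, 2018 through May 3, 2018 inclusive is 110 days; tolling adds 110 days: February 25, 2019 + 110 days = June 15, 2019.
June 15, 2019 is Saturday; June 16, 2019 is Sunday; June 17, 2019 is a listed holiday. The next qualifying day is June 18, 2019.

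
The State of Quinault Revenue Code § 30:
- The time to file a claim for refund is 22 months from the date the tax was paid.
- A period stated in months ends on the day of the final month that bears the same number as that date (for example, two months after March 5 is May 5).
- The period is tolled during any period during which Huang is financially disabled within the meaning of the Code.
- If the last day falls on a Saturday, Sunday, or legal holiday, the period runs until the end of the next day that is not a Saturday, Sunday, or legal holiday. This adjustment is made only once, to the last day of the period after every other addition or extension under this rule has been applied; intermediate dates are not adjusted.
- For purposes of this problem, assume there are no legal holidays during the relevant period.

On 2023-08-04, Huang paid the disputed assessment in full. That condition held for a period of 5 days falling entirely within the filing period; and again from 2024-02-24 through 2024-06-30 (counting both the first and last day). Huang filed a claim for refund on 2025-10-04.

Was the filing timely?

Yes

22 months after 2023-08-04 is June 4, 2025.
Tolling adds 5 days: June 4, 2025 + 5 days = June 9, 2025.
From February 24, 2024 through June 30, 2024 inclusive is 128 days; tolling adds 128 days: June 9, 2025 + 128 days = October 15, 2025.
October 15, 2025 is a Wednesday and not a legal holiday, so no extension applies.
The deadline is October 15, 2025; the filing on October 4, 2025 is on or before that date.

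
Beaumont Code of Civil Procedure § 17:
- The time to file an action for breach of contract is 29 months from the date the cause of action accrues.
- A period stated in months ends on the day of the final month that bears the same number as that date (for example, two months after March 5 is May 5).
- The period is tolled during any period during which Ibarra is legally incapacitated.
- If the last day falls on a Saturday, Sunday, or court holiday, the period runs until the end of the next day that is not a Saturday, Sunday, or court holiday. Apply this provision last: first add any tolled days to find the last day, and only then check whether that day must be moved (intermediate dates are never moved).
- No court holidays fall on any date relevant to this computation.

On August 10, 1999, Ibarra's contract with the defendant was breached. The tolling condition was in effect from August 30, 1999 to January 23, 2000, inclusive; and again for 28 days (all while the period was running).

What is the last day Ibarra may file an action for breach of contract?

July 4, 2002

29 months after August 10, 1999 is January 10, 2002.
From August 30, 1999 through January 23, 2000 inclusive is 147 days; tolling adds 147 days: January 10, 2002 + 147 days = June 6, 2002.
Tolling adds 28 days: June 6, 2002 + 28 days = July 4, 2002.
July 4, 2002 is a Thursday and not a court holiday, so no extension applies.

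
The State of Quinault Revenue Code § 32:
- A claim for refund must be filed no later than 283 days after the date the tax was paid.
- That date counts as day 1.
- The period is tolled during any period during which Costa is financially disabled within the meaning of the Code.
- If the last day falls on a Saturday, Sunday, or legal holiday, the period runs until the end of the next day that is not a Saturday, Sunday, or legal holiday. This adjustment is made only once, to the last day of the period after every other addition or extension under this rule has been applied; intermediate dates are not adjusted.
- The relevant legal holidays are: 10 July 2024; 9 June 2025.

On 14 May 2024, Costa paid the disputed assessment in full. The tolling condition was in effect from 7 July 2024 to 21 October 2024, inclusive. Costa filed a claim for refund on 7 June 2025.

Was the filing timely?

Counting 14 May 2024 as day 1, day 283 is February 20, 2025.
From July 7, 2024 through October 21, 2024 inclusive is 107 days; tolling adds 107 days: February 20, 2025 + 107 days = June 7, 2025.
June 7, 2025 is Saturday; June 8, 2025 is Sunday; June 9, 2025 is a listed holiday. The next qualifying day is June 10, 2025.
The deadline is June 10, 2025; the filing on June 7, 2025 is on or before that date.

Yes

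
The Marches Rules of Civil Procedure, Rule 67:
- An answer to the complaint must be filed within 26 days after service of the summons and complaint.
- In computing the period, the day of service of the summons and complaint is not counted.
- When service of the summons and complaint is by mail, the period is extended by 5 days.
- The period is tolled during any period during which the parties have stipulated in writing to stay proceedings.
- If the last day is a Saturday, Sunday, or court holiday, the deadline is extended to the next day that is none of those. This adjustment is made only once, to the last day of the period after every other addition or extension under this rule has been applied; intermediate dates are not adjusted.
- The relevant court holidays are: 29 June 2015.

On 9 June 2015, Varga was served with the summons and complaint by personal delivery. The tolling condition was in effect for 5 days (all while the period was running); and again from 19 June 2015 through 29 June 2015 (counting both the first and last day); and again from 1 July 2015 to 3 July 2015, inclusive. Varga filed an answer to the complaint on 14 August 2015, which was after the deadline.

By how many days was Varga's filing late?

26 days after 9 June 2015 is July 5, 2015.
Service was not by mail, so no mail extension applies.
Tolling adds 5 days: July 5, 2015 + 5 days = July 10, 2015.
From June 19, 2015 through June 29, 2015 inclusive is 11 days; tolling adds 11 days: July 10, 2015 + 11 days = July 21, 2015.
From July 1, 2015 through July 3, 2015 inclusive is 3 days; tolling adds 3 days: July 21, 2015 + 3 days = July 24, 2015.
July 24, 2015 is a Friday and not a court holiday, so no extension applies.
The deadline is July 24, 2015; from July 24, 2015 to August 14, 2015 is 21 days.

21 days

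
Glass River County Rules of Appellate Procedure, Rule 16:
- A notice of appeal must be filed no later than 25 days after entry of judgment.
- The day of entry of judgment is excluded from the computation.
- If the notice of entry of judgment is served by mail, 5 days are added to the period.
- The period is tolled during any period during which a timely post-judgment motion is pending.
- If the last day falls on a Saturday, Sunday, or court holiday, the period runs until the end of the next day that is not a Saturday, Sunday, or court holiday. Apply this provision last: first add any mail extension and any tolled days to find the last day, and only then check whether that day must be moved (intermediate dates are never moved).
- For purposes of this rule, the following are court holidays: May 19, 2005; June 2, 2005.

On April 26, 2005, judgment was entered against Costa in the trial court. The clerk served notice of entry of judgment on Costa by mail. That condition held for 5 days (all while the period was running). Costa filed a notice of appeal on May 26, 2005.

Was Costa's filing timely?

Yes

25 days after April 26, 2005 is May 21, 2005.
Service was by mail, adding 5 days: May 21, 2005 + 5 days = May 26, 2005.
Tolling adds 5 days: May 26, 2005 + 5 days = May 31, 2005.
May 31, 2005 is a Tuesday and not a court holiday, so no extension applies.
The deadline is May 31, 2005; the filing on May 26, 2005 is on or before that date.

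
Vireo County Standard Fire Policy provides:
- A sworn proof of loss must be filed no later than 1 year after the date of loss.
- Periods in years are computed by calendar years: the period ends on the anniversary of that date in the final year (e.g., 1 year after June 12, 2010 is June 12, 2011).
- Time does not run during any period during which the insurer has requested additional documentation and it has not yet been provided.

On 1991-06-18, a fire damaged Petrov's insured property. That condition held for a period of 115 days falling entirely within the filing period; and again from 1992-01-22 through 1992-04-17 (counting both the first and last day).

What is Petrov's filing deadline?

1 year after 1991-06-18 is June 18, 1992.
Tolling adds 115 days: June 18, 1992 + 115 days = October 11, 1992.
From January 22, 1992 through April 17, 1992 inclusive is 87 days; tolling adds 87 days: October 11, 1992 + 87 days = January 6, 1993.

January 6, 1993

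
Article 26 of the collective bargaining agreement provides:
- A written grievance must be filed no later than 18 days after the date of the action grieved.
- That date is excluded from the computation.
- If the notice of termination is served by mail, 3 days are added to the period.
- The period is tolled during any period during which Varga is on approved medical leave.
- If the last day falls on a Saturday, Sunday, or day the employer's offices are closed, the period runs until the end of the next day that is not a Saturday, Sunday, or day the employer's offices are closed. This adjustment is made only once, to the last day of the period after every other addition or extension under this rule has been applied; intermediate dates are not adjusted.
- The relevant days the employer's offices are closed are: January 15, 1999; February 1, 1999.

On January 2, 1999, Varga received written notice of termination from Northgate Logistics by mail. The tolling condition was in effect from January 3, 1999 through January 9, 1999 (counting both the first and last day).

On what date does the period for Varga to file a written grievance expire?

18 days after January 2, 1999 is January 20, 1999.
Service was by mail, adding 3 days: January 20, 1999 + 3 days = January 23, 1999.
From January 3, 1999 through January 9, 1999 inclusive is 7 days; tolling adds 7 days: January 23, 1999 + 7 days = January 30, 1999.
January 30, 1999 is Saturday; January 31, 1999 is Sunday; February 1, 1999 is a listed holiday. The next qualifying day is February 2, 1999.

February 2, 1999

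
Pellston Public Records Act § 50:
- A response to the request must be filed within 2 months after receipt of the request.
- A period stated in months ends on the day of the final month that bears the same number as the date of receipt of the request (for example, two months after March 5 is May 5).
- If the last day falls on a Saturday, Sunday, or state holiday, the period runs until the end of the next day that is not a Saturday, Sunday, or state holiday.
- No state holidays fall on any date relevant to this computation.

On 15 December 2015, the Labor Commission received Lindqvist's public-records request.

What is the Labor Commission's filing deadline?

February 15, 2016

2 months after 15 December 2015 is February 15, 2016.
February 15, 2016 is a Monday and not a state holiday, so no extension applies.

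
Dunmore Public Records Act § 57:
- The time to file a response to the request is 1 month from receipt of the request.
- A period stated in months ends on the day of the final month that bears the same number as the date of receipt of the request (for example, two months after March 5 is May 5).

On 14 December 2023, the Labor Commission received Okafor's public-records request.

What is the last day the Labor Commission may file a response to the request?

January 14, 2024

1 month after 14 December 2023 is January 14, 2024.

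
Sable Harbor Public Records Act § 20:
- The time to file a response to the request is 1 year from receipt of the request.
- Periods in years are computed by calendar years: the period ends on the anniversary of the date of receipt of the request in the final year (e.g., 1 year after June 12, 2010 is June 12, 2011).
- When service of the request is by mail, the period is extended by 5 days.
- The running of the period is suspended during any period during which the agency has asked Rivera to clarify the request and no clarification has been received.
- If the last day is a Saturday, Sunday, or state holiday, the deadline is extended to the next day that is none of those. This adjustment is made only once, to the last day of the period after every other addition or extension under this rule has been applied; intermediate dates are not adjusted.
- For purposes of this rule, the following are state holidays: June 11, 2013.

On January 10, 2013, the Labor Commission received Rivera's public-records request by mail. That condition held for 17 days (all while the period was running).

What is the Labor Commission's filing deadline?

1 year after January 10, 2013 is January 10, 2014.
Service was by mail, adding 5 days: January 10, 2014 + 5 days = January 15, 2014.
Tolling adds 17 days: January 15, 2014 + 17 days = February 1, 2014.
February 1, 2014 is Saturday; February 2, 2014 is Sunday. The next qualifying day is February 3, 2014.

February 3, 2014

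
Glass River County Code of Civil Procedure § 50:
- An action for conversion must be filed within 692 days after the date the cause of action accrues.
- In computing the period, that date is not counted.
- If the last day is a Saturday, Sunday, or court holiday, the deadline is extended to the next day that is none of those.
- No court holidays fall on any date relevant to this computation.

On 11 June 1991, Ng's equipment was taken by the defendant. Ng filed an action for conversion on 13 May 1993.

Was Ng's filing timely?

No

692 days after 11 June 1991 is May 3, 1993.
May 3, 1993 is a Monday and not a court holiday, so no extension applies.
The deadline is May 3, 1993; the filing on May 13, 1993 is after that date.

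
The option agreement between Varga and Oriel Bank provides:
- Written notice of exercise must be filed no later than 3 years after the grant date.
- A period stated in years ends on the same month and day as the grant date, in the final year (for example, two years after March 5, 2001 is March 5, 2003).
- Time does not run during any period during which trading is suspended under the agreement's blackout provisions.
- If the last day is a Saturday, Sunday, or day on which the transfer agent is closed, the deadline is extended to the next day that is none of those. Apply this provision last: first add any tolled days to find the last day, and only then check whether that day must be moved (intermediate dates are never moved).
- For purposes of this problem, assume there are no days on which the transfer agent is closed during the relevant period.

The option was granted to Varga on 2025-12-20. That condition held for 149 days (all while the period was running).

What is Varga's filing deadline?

3 years after 2025-12-20 is December 20, 2028.
Tolling adds 149 days: December 20, 2028 + 149 days = May 18, 2029.
May 18, 2029 is a Friday and not a day on which the transfer agent is closed, so no extension applies.

May 18, 2029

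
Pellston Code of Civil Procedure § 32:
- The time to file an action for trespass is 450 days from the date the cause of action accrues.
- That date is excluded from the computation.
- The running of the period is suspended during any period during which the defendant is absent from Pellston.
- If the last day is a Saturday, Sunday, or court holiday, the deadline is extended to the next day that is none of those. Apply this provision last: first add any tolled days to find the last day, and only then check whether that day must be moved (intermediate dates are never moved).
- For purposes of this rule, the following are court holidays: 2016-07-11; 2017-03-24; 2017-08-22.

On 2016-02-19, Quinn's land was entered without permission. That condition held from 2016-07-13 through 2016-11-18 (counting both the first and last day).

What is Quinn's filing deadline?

450 days after 2016-02-19 is May 14, 2017.
From July 13, 2016 through November 18, 2016 inclusive is 129 days; tolling adds 129 days: May 14, 2017 + 129 days = September 20, 2017.
September 20, 2017 is a Wednesday and not a court holiday, so no extension applies.

September 20, 2017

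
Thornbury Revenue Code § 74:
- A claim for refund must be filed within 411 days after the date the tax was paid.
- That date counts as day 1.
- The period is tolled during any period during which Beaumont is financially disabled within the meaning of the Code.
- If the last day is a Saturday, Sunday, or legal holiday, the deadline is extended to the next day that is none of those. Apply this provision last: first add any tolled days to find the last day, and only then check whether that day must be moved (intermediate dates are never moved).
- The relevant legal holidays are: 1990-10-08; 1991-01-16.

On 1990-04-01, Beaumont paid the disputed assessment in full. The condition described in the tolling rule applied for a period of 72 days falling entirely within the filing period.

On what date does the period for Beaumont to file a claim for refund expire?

Counting 1990-04-01 as day 1, day 411 is May 16, 1991.
Tolling adds 72 days: May 16, 1991 + 72 days = July 27, 1991.
July 27, 1991 is Saturday; July 28, 1991 is Sunday. The next qualifying day is July 29, 1991.

July 29, 1991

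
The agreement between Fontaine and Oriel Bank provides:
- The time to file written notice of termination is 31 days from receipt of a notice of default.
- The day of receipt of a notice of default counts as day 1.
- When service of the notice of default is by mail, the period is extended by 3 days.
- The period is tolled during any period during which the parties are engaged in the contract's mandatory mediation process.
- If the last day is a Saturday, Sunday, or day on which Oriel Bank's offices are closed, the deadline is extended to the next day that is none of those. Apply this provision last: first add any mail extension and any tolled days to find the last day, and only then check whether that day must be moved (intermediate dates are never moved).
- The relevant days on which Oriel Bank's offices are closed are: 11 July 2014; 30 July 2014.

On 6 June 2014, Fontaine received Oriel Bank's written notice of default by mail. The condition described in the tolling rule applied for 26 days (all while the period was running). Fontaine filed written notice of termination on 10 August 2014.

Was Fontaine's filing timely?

Counting 6 June 2014 as day 1, day 31 is July 6, 2014.
Service was by mail, adding 3 days: July 6, 2014 + 3 days = July 9, 2014.
Tolling adds 26 days: July 9, 2014 + 26 days = August 4, 2014.
August 4, 2014 is a Monday and not a day on which Oriel Bank's offices are closed, so no extension applies.
The deadline is August 4, 2014; the filing on August 10, 2014 is after that date.

No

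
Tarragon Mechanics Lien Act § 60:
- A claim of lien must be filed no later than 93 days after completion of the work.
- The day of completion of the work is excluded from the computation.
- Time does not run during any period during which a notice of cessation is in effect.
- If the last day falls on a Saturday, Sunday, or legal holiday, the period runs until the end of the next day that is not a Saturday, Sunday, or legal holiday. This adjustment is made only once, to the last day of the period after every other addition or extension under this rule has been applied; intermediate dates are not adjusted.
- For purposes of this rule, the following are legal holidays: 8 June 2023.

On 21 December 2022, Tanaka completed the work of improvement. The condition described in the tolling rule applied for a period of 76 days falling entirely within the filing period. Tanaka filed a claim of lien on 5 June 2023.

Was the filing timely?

Yes

93 days after 21 December 2022 is March 24, 2023.
Tolling adds 76 days: March 24, 2023 + 76 days = June 8, 2023.
June 8, 2023 is a listed holiday. The next qualifying day is June 9, 2023.
The deadline is June 9, 2023; the filing on June 5, 2023 is on or before that date.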